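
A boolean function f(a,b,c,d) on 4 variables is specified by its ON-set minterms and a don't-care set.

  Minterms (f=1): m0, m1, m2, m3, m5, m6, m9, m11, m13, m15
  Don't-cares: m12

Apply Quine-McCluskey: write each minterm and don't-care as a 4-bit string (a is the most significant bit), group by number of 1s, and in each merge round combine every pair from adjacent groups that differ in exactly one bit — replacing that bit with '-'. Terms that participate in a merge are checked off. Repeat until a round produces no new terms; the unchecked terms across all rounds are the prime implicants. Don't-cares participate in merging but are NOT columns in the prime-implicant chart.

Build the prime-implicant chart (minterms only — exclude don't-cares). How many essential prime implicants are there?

[col 0] 0000*, 0001*, 0010*, 0011*, 0101*, 0110*, 1001*, 1011*, 1100*, 1101*, 1111*
[col 1] -001*, -011*, -101*, 0-01*, 0-10, 00-0*, 00-1*, 000-*, 001-*, 1-01*, 1-11*, 10-1*, 11-1*, 110-
[col 2] --01, -0-1, 00--, 1--1
Prime implicants: --01, -0-1, 0-10, 00--, 1--1, 110-
PI chart (minterm → PIs covering it):
  0 | 00--  (sole → essential)
  1 | --01,-0-1,00--
  2 | 0-10,00--
  3 | -0-1,00--
  5 | --01  (sole → essential)
  6 | 0-10  (sole → essential)
  9 | --01,-0-1,1--1
  11 | -0-1,1--1
  13 | --01,1--1,110-
  15 | 1--1  (sole → essential)
Essential prime implicants: --01, 0-10, 00--, 1--1

4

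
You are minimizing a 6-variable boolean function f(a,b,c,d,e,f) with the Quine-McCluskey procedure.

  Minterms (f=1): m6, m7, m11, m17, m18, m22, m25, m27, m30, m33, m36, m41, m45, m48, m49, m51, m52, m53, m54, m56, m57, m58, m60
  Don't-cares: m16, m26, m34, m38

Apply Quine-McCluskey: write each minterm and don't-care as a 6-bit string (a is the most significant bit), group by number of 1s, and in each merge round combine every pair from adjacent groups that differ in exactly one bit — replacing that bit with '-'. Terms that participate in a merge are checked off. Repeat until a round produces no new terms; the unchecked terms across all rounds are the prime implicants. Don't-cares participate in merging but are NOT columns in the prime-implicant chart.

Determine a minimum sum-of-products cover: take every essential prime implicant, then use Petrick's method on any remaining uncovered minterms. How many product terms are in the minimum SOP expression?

[col 0] 000110*, 000111*, 001011*, 010000*, 010001*, 010010*, 010110*, 011001*, 011010*, 011011*, 011110*, 100001*, 100010*, 100100*, 100110*, 101001*, 101101*, 110000*, 110001*, 110011*, 110100*, 110101*, 110110*, 111000*, 111001*, 111010*, 111100*
[col 1] -00110*, -10000*, -10001*, -10110*, -11001*, -11010, 0-0110*, 0-1011, 00011-, 01-001*, 01-010*, 01-110*, 010-10*, 0100-0, 01000-*, 011-10*, 0110-1, 01101-, 1-0001*, 1-0100*, 1-0110*, 1-1001*, 10-001*, 100-10, 1001-0*, 101-01, 11-000*, 11-001*, 11-100*, 110-00*, 110-01*, 1100-1, 11000-*, 1101-0*, 11010-*, 111-00*, 1110-0, 11100-*
[col 2] --0110, -1-001, -1000-, 01--10, 1--001, 1-01-0, 11--00, 11-00-, 110-0-
Prime implicants: --0110, -1-001, -1000-, -11010, 0-1011, 00011-, 01--10, 0100-0, 0110-1, 01101-, 1--001, 1-01-0, 100-10, 101-01, 11--00, 11-00-, 110-0-, 1100-1, 1110-0
PI chart (minterm → PIs covering it):
  6 | --0110,00011-
  7 | 00011-  (sole → essential)
  11 | 0-1011  (sole → essential)
  17 | -1-001,-1000-
  18 | 01--10,0100-0
  22 | --0110,01--10
  25 | -1-001,0110-1
  27 | 0-1011,0110-1,01101-
  30 | 01--10  (sole → essential)
  33 | 1--001  (sole → essential)
  36 | 1-01-0  (sole → essential)
  41 | 1--001,101-01
  45 | 101-01  (sole → essential)
  48 | -1000-,11--00,11-00-,110-0-
  49 | -1-001,-1000-,1--001,11-00-,110-0-,1100-1
  51 | 1100-1  (sole → essential)
  52 | 1-01-0,11--00,110-0-
  53 | 110-0-  (sole → essential)
  54 | --0110,1-01-0
  56 | 11--00,11-00-,1110-0
  57 | -1-001,1--001,11-00-
  58 | -11010,1110-0
  60 | 11--00  (sole → essential)
Essential prime implicants: 0-1011, 00011-, 01--10, 1--001, 1-01-0, 101-01, 11--00, 110-0-, 1100-1
Petrick residual → -1-001, -11010
Minimum SOP uses 11 PIs: bd'e'f + bcd'ef' + a'cd'ef + a'b'c'de + a'bef' + ad'e'f + ac'df' + ab'ce'f + abe'f' + abc'e' + abc'd'f

11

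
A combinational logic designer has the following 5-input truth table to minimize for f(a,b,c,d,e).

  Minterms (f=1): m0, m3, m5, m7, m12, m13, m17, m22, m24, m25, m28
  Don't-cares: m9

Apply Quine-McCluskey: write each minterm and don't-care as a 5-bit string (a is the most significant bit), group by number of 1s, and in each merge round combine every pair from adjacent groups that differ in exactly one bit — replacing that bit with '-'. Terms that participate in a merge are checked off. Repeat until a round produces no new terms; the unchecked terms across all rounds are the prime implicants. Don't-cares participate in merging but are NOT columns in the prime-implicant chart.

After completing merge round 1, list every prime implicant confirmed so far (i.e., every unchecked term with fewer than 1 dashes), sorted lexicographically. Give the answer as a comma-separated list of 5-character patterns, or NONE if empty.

[col 0] 00000, 00011*, 00101*, 00111*, 01001*, 01100*, 01101*, 10001*, 10110, 11000*, 11001*, 11100*
[col 1] -1001, -1100, 0-101, 00-11, 001-1, 01-01, 0110-, 1-001, 11-00, 1100-
Prime implicants: -1001, -1100, 0-101, 00-11, 00000, 001-1, 01-01, 0110-, 1-001, 10110, 11-00, 1100-

00000, 10110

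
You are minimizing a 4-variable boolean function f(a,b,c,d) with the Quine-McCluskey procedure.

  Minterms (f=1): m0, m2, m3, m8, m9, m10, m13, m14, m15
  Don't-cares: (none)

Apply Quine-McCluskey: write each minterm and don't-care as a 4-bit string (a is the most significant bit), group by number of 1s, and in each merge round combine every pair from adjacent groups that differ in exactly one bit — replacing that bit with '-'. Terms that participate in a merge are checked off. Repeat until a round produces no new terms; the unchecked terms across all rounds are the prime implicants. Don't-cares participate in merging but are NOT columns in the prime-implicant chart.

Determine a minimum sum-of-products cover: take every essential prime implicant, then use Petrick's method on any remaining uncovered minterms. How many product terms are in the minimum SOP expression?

4

[col 0] 0000*, 0010*, 0011*, 1000*, 1001*, 1010*, 1101*, 1110*, 1111*
[col 1] -000*, -010*, 00-0*, 001-, 1-01, 1-10, 10-0*, 100-, 11-1, 111-
[col 2] -0-0
Prime implicants: -0-0, 001-, 1-01, 1-10, 100-, 11-1, 111-
PI chart (minterm → PIs covering it):
  0 | -0-0  (sole → essential)
  2 | -0-0,001-
  3 | 001-  (sole → essential)
  8 | -0-0,100-
  9 | 1-01,100-
  10 | -0-0,1-10
  13 | 1-01,11-1
  14 | 1-10,111-
  15 | 11-1,111-
Essential prime implicants: -0-0, 001-
Petrick residual → 1-01, 111-
Minimum SOP uses 4 PIs: b'd' + a'b'c + ac'd + abc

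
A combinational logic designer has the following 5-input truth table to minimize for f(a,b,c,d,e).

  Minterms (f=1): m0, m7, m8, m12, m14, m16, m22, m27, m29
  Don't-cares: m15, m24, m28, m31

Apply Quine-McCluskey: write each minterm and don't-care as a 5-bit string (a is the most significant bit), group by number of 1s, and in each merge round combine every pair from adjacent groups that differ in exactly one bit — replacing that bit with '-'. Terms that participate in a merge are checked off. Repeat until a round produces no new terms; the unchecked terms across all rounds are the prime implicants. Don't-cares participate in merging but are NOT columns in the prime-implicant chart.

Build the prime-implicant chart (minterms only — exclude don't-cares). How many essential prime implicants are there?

4

Round 0: 00000✓ 00111✓ 01000✓ 01100✓ 01110✓ 01111✓ 10000✓ 10110 11000✓ 11011✓ 11100✓ 11101✓ 11111✓
Round 1: -0000✓ -1000✓ -1100✓ -1111 0-000✓ 0-111 01-00✓ 011-0 0111- 1-000✓ 11-00✓ 11-11 111-1 1110-
Round 2: --000 -1-00
PIs = {--000, -1-00, -1111, 0-111, 011-0, 0111-, 10110, 11-11, 111-1, 1110-}
Coverage chart:
  m0: --000 ←essential
  m7: 0-111 ←essential
  m8: --000,-1-00
  m12: -1-00,011-0
  m14: 011-0,0111-
  m16: --000 ←essential
  m22: 10110 ←essential
  m27: 11-11 ←essential
  m29: 111-1,1110-
Essential: --000, 0-111, 10110, 11-11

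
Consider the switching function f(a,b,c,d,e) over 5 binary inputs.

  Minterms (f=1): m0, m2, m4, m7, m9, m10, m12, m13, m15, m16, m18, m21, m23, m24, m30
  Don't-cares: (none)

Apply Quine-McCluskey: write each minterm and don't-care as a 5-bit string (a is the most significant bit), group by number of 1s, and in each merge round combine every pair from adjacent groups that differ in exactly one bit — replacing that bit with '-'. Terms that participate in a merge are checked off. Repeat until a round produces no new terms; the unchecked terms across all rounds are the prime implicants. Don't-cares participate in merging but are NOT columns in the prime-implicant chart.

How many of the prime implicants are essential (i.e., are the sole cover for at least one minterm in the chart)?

Round 0: 00000✓ 00010✓ 00100✓ 00111✓ 01001✓ 01010✓ 01100✓ 01101✓ 01111✓ 10000✓ 10010✓ 10101✓ 10111✓ 11000✓ 11110
Round 1: -0000✓ -0010✓ -0111 0-010 0-100 0-111 00-00 000-0✓ 01-01 011-1 0110- 1-000 100-0✓ 101-1
Round 2: -00-0
PIs = {-00-0, -0111, 0-010, 0-100, 0-111, 00-00, 01-01, 011-1, 0110-, 1-000, 101-1, 11110}
Coverage chart:
  m0: -00-0,00-00
  m2: -00-0,0-010
  m4: 0-100,00-00
  m7: -0111,0-111
  m9: 01-01 ←essential
  m10: 0-010 ←essential
  m12: 0-100,0110-
  m13: 01-01,011-1,0110-
  m15: 0-111,011-1
  m16: -00-0,1-000
  m18: -00-0 ←essential
  m21: 101-1 ←essential
  m23: -0111,101-1
  m24: 1-000 ←essential
  m30: 11110 ←essential
Essential: -00-0, 0-010, 01-01, 1-000, 101-1, 11110

6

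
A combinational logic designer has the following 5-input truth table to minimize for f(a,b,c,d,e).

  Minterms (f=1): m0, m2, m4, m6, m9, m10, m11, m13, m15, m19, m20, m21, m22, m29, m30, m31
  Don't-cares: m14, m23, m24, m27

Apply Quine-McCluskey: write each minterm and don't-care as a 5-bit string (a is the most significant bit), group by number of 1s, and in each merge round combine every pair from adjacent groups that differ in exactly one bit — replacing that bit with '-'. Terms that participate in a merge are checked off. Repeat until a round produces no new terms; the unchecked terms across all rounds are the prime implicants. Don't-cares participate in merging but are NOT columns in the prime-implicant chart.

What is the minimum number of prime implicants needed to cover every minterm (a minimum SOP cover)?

7

[col 0] 00000*, 00010*, 00100*, 00110*, 01001*, 01010*, 01011*, 01101*, 01110*, 01111*, 10011*, 10100*, 10101*, 10110*, 10111*, 11000, 11011*, 11101*, 11110*, 11111*
[col 1] -0100*, -0110*, -1011*, -1101*, -1110*, -1111*, 0-010*, 0-110*, 00-00*, 00-10*, 000-0*, 001-0*, 01-01*, 01-10*, 01-11*, 010-1*, 0101-*, 011-1*, 0111-*, 1-011*, 1-101*, 1-110*, 1-111*, 10-11*, 101-0*, 101-1*, 1010-*, 1011-*, 11-11*, 111-1*, 1111-*
[col 2] --110, -01-0, -1-11, -11-1, -111-, 0--10, 00--0, 01--1, 01-1-, 1--11, 1-1-1, 1-11-, 101--
Prime implicants: --110, -01-0, -1-11, -11-1, -111-, 0--10, 00--0, 01--1, 01-1-, 1--11, 1-1-1, 1-11-, 101--, 11000
PI chart (minterm → PIs covering it):
  0 | 00--0  (sole → essential)
  2 | 0--10,00--0
  4 | -01-0,00--0
  6 | --110,-01-0,0--10,00--0
  9 | 01--1  (sole → essential)
  10 | 0--10,01-1-
  11 | -1-11,01--1,01-1-
  13 | -11-1,01--1
  15 | -1-11,-11-1,-111-,01--1,01-1-
  19 | 1--11  (sole → essential)
  20 | -01-0,101--
  21 | 1-1-1,101--
  22 | --110,-01-0,1-11-,101--
  29 | -11-1,1-1-1
  30 | --110,-111-,1-11-
  31 | -1-11,-11-1,-111-,1--11,1-1-1,1-11-
Essential prime implicants: 00--0, 01--1, 1--11
Petrick residual → --110, -01-0, 0--10, 1-1-1
Minimum SOP uses 7 PIs: cde' + b'ce' + a'de' + a'b'e' + a'be + ade + ace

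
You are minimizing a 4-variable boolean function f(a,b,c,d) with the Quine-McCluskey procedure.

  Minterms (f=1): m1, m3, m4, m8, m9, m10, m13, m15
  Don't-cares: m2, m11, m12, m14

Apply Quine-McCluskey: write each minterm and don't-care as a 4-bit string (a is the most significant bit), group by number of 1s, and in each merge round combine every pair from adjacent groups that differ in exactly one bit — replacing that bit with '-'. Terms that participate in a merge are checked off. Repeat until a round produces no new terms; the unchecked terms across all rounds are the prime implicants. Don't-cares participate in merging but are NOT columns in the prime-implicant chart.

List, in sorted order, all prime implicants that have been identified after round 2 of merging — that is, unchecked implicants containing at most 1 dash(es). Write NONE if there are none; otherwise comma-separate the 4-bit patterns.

Round 0: 0001✓ 0010✓ 0011✓ 0100✓ 1000✓ 1001✓ 1010✓ 1011✓ 1100✓ 1101✓ 1110✓ 1111✓
Round 1: -001✓ -010✓ -011✓ -100 00-1✓ 001-✓ 1-00✓ 1-01✓ 1-10✓ 1-11✓ 10-0✓ 10-1✓ 100-✓ 101-✓ 11-0✓ 11-1✓ 110-✓ 111-✓
Round 2: -0-1 -01- 1--0✓ 1--1✓ 1-0-✓ 1-1-✓ 10--✓ 11--✓
Round 3: 1---
PIs = {-0-1, -01-, -100, 1---}

-100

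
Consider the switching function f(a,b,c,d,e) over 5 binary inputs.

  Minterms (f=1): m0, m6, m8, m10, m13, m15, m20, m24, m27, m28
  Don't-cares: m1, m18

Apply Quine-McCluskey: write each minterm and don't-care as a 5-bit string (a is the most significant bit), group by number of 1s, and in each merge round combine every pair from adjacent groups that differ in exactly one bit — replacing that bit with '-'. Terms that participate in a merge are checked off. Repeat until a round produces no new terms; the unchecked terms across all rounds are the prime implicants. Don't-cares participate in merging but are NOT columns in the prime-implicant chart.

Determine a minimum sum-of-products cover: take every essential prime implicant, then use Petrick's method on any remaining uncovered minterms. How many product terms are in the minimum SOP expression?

[col 0] 00000*, 00001*, 00110, 01000*, 01010*, 01101*, 01111*, 10010, 10100*, 11000*, 11011, 11100*
[col 1] -1000, 0-000, 0000-, 010-0, 011-1, 1-100, 11-00
Prime implicants: -1000, 0-000, 0000-, 00110, 010-0, 011-1, 1-100, 10010, 11-00, 11011
PI chart (minterm → PIs covering it):
  0 | 0-000,0000-
  6 | 00110  (sole → essential)
  8 | -1000,0-000,010-0
  10 | 010-0  (sole → essential)
  13 | 011-1  (sole → essential)
  15 | 011-1  (sole → essential)
  20 | 1-100  (sole → essential)
  24 | -1000,11-00
  27 | 11011  (sole → essential)
  28 | 1-100,11-00
Essential prime implicants: 00110, 010-0, 011-1, 1-100, 11011
Petrick residual → -1000, 0-000
Minimum SOP uses 7 PIs: bc'd'e' + a'c'd'e' + a'b'cde' + a'bc'e' + a'bce + acd'e' + abc'de

7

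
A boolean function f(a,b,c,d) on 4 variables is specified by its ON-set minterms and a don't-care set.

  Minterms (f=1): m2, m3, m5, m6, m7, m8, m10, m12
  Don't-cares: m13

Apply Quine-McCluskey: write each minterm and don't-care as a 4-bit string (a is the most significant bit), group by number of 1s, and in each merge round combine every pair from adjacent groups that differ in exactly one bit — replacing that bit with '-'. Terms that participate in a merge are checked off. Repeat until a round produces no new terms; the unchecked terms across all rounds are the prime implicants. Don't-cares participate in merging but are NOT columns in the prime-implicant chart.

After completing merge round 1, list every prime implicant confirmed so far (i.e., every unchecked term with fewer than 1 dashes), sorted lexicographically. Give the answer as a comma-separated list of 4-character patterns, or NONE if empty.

NONE

[col 0] 0010*, 0011*, 0101*, 0110*, 0111*, 1000*, 1010*, 1100*, 1101*
[col 1] -010, -101, 0-10*, 0-11*, 001-*, 01-1, 011-*, 1-00, 10-0, 110-
[col 2] 0-1-
Prime implicants: -010, -101, 0-1-, 01-1, 1-00, 10-0, 110-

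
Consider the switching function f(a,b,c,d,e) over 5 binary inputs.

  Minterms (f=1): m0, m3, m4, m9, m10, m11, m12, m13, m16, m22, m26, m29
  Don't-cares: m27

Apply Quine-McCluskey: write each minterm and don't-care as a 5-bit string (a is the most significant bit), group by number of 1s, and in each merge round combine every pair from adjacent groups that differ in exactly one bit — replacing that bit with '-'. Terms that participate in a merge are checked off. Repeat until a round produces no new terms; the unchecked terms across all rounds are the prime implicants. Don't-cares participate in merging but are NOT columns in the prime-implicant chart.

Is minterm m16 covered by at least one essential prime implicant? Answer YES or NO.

YES

Round 0: 00000✓ 00011✓ 00100✓ 01001✓ 01010✓ 01011✓ 01100✓ 01101✓ 10000✓ 10110 11010✓ 11011✓ 11101✓
Round 1: -0000 -1010✓ -1011✓ -1101 0-011 0-100 00-00 01-01 010-1 0101-✓ 0110- 1101-✓
Round 2: -101-
PIs = {-0000, -101-, -1101, 0-011, 0-100, 00-00, 01-01, 010-1, 0110-, 10110}
Coverage chart:
  m0: -0000,00-00
  m3: 0-011 ←essential
  m4: 0-100,00-00
  m9: 01-01,010-1
  m10: -101- ←essential
  m11: -101-,0-011,010-1
  m12: 0-100,0110-
  m13: -1101,01-01,0110-
  m16: -0000 ←essential
  m22: 10110 ←essential
  m26: -101- ←essential
  m29: -1101 ←essential
Essential: -0000, -101-, -1101, 0-011, 10110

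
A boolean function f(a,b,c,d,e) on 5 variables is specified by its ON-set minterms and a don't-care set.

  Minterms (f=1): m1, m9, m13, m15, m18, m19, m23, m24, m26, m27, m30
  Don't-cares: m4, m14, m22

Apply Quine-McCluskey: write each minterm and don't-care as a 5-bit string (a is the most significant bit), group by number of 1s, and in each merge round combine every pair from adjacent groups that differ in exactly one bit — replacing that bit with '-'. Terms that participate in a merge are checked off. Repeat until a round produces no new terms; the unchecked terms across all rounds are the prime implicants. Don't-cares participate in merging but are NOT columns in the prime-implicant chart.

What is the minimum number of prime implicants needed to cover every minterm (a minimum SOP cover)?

[col 0] 00001*, 00100, 01001*, 01101*, 01110*, 01111*, 10010*, 10011*, 10110*, 10111*, 11000*, 11010*, 11011*, 11110*
[col 1] -1110, 0-001, 01-01, 011-1, 0111-, 1-010*, 1-011*, 1-110*, 10-10*, 10-11*, 1001-*, 1011-*, 11-10*, 110-0, 1101-*
[col 2] 1--10, 1-01-, 10-1-
Prime implicants: -1110, 0-001, 00100, 01-01, 011-1, 0111-, 1--10, 1-01-, 10-1-, 110-0
PI chart (minterm → PIs covering it):
  1 | 0-001  (sole → essential)
  9 | 0-001,01-01
  13 | 01-01,011-1
  15 | 011-1,0111-
  18 | 1--10,1-01-,10-1-
  19 | 1-01-,10-1-
  23 | 10-1-  (sole → essential)
  24 | 110-0  (sole → essential)
  26 | 1--10,1-01-,110-0
  27 | 1-01-  (sole → essential)
  30 | -1110,1--10
Essential prime implicants: 0-001, 1-01-, 10-1-, 110-0
Petrick residual → -1110, 011-1
Minimum SOP uses 6 PIs: bcde' + a'c'd'e + a'bce + ac'd + ab'd + abc'e'

6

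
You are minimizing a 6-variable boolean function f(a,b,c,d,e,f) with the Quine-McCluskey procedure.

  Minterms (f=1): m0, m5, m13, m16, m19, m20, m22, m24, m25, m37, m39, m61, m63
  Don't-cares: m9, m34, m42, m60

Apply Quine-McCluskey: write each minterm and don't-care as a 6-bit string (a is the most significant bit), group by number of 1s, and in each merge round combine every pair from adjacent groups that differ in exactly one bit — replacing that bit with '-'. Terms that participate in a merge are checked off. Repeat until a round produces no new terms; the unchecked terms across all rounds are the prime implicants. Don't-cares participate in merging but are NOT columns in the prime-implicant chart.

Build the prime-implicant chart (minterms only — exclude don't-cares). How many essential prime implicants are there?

5

Round 0: 000000✓ 000101✓ 001001✓ 001101✓ 010000✓ 010011 010100✓ 010110✓ 011000✓ 011001✓ 100010✓ 100101✓ 100111✓ 101010✓ 111100✓ 111101✓ 111111✓
Round 1: -00101 0-0000 0-1001 00-101 001-01 01-000 010-00 0101-0 01100- 10-010 1001-1 1111-1 11110-
PIs = {-00101, 0-0000, 0-1001, 00-101, 001-01, 01-000, 010-00, 010011, 0101-0, 01100-, 10-010, 1001-1, 1111-1, 11110-}
Coverage chart:
  m0: 0-0000 ←essential
  m5: -00101,00-101
  m13: 00-101,001-01
  m16: 0-0000,01-000,010-00
  m19: 010011 ←essential
  m20: 010-00,0101-0
  m22: 0101-0 ←essential
  m24: 01-000,01100-
  m25: 0-1001,01100-
  m37: -00101,1001-1
  m39: 1001-1 ←essential
  m61: 1111-1,11110-
  m63: 1111-1 ←essential
Essential: 0-0000, 010011, 0101-0, 1001-1, 1111-1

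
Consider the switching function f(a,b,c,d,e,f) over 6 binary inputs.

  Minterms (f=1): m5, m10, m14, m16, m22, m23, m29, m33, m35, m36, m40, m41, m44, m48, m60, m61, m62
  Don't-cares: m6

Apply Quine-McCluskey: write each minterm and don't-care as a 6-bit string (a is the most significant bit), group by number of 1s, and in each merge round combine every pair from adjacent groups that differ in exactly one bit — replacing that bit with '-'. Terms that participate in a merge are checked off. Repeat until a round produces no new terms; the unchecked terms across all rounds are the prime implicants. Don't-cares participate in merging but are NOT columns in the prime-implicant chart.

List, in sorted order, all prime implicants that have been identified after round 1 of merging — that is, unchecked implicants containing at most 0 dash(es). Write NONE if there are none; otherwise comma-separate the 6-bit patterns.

[col 0] 000101, 000110*, 001010*, 001110*, 010000*, 010110*, 010111*, 011101*, 100001*, 100011*, 100100*, 101000*, 101001*, 101100*, 110000*, 111100*, 111101*, 111110*
[col 1] -10000, -11101, 0-0110, 00-110, 001-10, 01011-, 1-1100, 10-001, 10-100, 1000-1, 101-00, 10100-, 1111-0, 11110-
Prime implicants: -10000, -11101, 0-0110, 00-110, 000101, 001-10, 01011-, 1-1100, 10-001, 10-100, 1000-1, 101-00, 10100-, 1111-0, 11110-

000101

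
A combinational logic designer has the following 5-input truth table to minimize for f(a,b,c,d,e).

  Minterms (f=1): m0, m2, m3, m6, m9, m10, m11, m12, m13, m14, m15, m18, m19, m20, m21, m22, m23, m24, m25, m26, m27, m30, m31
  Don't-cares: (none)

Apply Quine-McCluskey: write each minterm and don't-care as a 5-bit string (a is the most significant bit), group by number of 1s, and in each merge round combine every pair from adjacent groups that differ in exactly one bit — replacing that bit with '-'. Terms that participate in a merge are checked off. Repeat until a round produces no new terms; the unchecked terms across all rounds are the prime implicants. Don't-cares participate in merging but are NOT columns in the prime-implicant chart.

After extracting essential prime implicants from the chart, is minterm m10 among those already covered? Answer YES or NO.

size-2^0 implicants → 00000(✓)  00010(✓)  00011(✓)  00110(✓)  01001(✓)  01010(✓)  01011(✓)  01100(✓)  01101(✓)  01110(✓)  01111(✓)  10010(✓)  10011(✓)  10100(✓)  10101(✓)  10110(✓)  10111(✓)  11000(✓)  11001(✓)  11010(✓)  11011(✓)  11110(✓)  11111(✓)
size-2^1 implicants → -0010(✓)  -0011(✓)  -0110(✓)  -1001(✓)  -1010(✓)  -1011(✓)  -1110(✓)  -1111(✓)  0-010(✓)  0-011(✓)  0-110(✓)  00-10(✓)  000-0  0001-(✓)  01-01(✓)  01-10(✓)  01-11(✓)  010-1(✓)  0101-(✓)  011-0(✓)  011-1(✓)  0110-(✓)  0111-(✓)  1-010(✓)  1-011(✓)  1-110(✓)  1-111(✓)  10-10(✓)  10-11(✓)  1001-(✓)  101-0(✓)  101-1(✓)  1010-(✓)  1011-(✓)  11-10(✓)  11-11(✓)  110-0(✓)  110-1(✓)  1100-(✓)  1101-(✓)  1111-(✓)
size-2^2 implicants → --010(✓)  --011(✓)  --110(✓)  -0-10(✓)  -001-(✓)  -1-10(✓)  -1-11(✓)  -10-1  -101-(✓)  -111-(✓)  0--10(✓)  0-01-(✓)  01--1  01-1-(✓)  011--  1--10(✓)  1--11(✓)  1-01-(✓)  1-11-(✓)  10-1-(✓)  101--  11-1-(✓)  110--
size-2^3 implicants → ---10  --01-  -1-1-  1--1-
Unchecked terms (primes): ---10, --01-, -1-1-, -10-1, 000-0, 01--1, 011--, 1--1-, 101--, 110--
Minterm coverage:
  m0 ⊆ 000-0 [E]
  m2 ⊆ ---10,--01-,000-0
  m3 ⊆ --01- [E]
  m6 ⊆ ---10 [E]
  m9 ⊆ -10-1,01--1
  m10 ⊆ ---10,--01-,-1-1-
  m11 ⊆ --01-,-1-1-,-10-1,01--1
  m12 ⊆ 011-- [E]
  m13 ⊆ 01--1,011--
  m14 ⊆ ---10,-1-1-,011--
  m15 ⊆ -1-1-,01--1,011--
  m18 ⊆ ---10,--01-,1--1-
  m19 ⊆ --01-,1--1-
  m20 ⊆ 101-- [E]
  m21 ⊆ 101-- [E]
  m22 ⊆ ---10,1--1-,101--
  m23 ⊆ 1--1-,101--
  m24 ⊆ 110-- [E]
  m25 ⊆ -10-1,110--
  m26 ⊆ ---10,--01-,-1-1-,1--1-,110--
  m27 ⊆ --01-,-1-1-,-10-1,1--1-,110--
  m30 ⊆ ---10,-1-1-,1--1-
  m31 ⊆ -1-1-,1--1-
E = {---10, --01-, 000-0, 011--, 101--, 110--}

YES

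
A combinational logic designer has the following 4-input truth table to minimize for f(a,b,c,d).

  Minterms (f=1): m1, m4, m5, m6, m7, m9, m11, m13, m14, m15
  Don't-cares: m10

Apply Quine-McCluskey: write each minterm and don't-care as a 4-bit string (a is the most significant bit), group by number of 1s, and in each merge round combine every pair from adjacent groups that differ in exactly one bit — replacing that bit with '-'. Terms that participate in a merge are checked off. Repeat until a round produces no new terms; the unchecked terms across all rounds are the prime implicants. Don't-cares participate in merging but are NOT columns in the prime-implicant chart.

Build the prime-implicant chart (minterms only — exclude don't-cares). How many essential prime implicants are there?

2

Round 0: 0001✓ 0100✓ 0101✓ 0110✓ 0111✓ 1001✓ 1010✓ 1011✓ 1101✓ 1110✓ 1111✓
Round 1: -001✓ -101✓ -110✓ -111✓ 0-01✓ 01-0✓ 01-1✓ 010-✓ 011-✓ 1-01✓ 1-10✓ 1-11✓ 10-1✓ 101-✓ 11-1✓ 111-✓
Round 2: --01 -1-1 -11- 01-- 1--1 1-1-
PIs = {--01, -1-1, -11-, 01--, 1--1, 1-1-}
Coverage chart:
  m1: --01 ←essential
  m4: 01-- ←essential
  m5: --01,-1-1,01--
  m6: -11-,01--
  m7: -1-1,-11-,01--
  m9: --01,1--1
  m11: 1--1,1-1-
  m13: --01,-1-1,1--1
  m14: -11-,1-1-
  m15: -1-1,-11-,1--1,1-1-
Essential: --01, 01--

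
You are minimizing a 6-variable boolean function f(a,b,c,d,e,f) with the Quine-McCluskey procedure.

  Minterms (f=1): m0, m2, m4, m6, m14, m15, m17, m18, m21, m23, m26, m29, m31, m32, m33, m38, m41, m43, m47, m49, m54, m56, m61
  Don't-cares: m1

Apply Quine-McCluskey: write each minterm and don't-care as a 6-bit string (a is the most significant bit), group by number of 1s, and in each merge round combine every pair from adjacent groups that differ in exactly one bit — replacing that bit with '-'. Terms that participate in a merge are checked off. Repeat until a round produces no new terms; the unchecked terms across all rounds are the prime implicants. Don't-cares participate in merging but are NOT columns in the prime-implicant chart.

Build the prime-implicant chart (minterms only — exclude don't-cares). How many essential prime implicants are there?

8

size-2^0 implicants → 000000(✓)  000001(✓)  000010(✓)  000100(✓)  000110(✓)  001110(✓)  001111(✓)  010001(✓)  010010(✓)  010101(✓)  010111(✓)  011010(✓)  011101(✓)  011111(✓)  100000(✓)  100001(✓)  100110(✓)  101001(✓)  101011(✓)  101111(✓)  110001(✓)  110110(✓)  111000  111101(✓)
size-2^1 implicants → -00000(✓)  -00001(✓)  -00110  -01111  -10001(✓)  -11101  0-0001(✓)  0-0010  0-1111  00-110  000-00(✓)  000-10(✓)  0000-0(✓)  00000-(✓)  0001-0(✓)  00111-  01-010  01-101(✓)  01-111(✓)  010-01  0101-1(✓)  0111-1(✓)  1-0001(✓)  1-0110  10-001  10000-(✓)  101-11  1010-1
size-2^2 implicants → --0001  -0000-  000--0  01-1-1
Unchecked terms (primes): --0001, -0000-, -00110, -01111, -11101, 0-0010, 0-1111, 00-110, 000--0, 00111-, 01-010, 01-1-1, 010-01, 1-0110, 10-001, 101-11, 1010-1, 111000
Minterm coverage:
  m0 ⊆ -0000-,000--0
  m2 ⊆ 0-0010,000--0
  m4 ⊆ 000--0 [E]
  m6 ⊆ -00110,00-110,000--0
  m14 ⊆ 00-110,00111-
  m15 ⊆ -01111,0-1111,00111-
  m17 ⊆ --0001,010-01
  m18 ⊆ 0-0010,01-010
  m21 ⊆ 01-1-1,010-01
  m23 ⊆ 01-1-1 [E]
  m26 ⊆ 01-010 [E]
  m29 ⊆ -11101,01-1-1
  m31 ⊆ 0-1111,01-1-1
  m32 ⊆ -0000- [E]
  m33 ⊆ --0001,-0000-,10-001
  m38 ⊆ -00110,1-0110
  m41 ⊆ 10-001,1010-1
  m43 ⊆ 101-11,1010-1
  m47 ⊆ -01111,101-11
  m49 ⊆ --0001 [E]
  m54 ⊆ 1-0110 [E]
  m56 ⊆ 111000 [E]
  m61 ⊆ -11101 [E]
E = {--0001, -0000-, -11101, 000--0, 01-010, 01-1-1, 1-0110, 111000}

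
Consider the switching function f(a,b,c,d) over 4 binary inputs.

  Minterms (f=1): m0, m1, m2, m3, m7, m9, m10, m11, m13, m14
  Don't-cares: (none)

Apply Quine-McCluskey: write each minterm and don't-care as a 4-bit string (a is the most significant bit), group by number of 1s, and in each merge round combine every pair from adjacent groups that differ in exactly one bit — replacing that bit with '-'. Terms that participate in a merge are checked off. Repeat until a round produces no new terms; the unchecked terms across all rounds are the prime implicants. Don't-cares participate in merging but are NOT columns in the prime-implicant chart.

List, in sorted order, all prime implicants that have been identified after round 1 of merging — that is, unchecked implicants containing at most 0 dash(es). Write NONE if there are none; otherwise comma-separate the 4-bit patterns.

[col 0] 0000*, 0001*, 0010*, 0011*, 0111*, 1001*, 1010*, 1011*, 1101*, 1110*
[col 1] -001*, -010*, -011*, 0-11, 00-0*, 00-1*, 000-*, 001-*, 1-01, 1-10, 10-1*, 101-*
[col 2] -0-1, -01-, 00--
Prime implicants: -0-1, -01-, 0-11, 00--, 1-01, 1-10

NONE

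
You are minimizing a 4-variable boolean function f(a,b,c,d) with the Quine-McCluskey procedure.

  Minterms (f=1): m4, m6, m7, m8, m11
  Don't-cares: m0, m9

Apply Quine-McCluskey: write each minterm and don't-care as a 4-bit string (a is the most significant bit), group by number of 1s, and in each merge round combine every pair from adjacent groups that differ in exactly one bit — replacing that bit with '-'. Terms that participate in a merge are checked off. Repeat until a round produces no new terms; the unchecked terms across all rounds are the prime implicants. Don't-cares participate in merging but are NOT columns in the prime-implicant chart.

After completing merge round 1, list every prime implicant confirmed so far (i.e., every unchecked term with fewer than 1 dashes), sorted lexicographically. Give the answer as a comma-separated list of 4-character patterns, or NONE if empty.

[col 0] 0000*, 0100*, 0110*, 0111*, 1000*, 1001*, 1011*
[col 1] -000, 0-00, 01-0, 011-, 10-1, 100-
Prime implicants: -000, 0-00, 01-0, 011-, 10-1, 100-

NONE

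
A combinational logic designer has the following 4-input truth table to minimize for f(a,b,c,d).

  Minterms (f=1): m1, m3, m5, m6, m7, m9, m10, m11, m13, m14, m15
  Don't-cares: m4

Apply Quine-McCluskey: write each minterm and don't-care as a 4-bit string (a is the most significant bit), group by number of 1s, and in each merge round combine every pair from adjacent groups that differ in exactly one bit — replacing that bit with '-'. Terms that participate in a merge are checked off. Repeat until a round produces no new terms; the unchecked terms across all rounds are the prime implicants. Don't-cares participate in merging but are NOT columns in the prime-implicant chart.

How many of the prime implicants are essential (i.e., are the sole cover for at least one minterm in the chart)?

size-2^0 implicants → 0001(✓)  0011(✓)  0100(✓)  0101(✓)  0110(✓)  0111(✓)  1001(✓)  1010(✓)  1011(✓)  1101(✓)  1110(✓)  1111(✓)
size-2^1 implicants → -001(✓)  -011(✓)  -101(✓)  -110(✓)  -111(✓)  0-01(✓)  0-11(✓)  00-1(✓)  01-0(✓)  01-1(✓)  010-(✓)  011-(✓)  1-01(✓)  1-10(✓)  1-11(✓)  10-1(✓)  101-(✓)  11-1(✓)  111-(✓)
size-2^2 implicants → --01(✓)  --11(✓)  -0-1(✓)  -1-1(✓)  -11-  0--1(✓)  01--  1--1(✓)  1-1-
size-2^3 implicants → ---1
Unchecked terms (primes): ---1, -11-, 01--, 1-1-
Minterm coverage:
  m1 ⊆ ---1 [E]
  m3 ⊆ ---1 [E]
  m5 ⊆ ---1,01--
  m6 ⊆ -11-,01--
  m7 ⊆ ---1,-11-,01--
  m9 ⊆ ---1 [E]
  m10 ⊆ 1-1- [E]
  m11 ⊆ ---1,1-1-
  m13 ⊆ ---1 [E]
  m14 ⊆ -11-,1-1-
  m15 ⊆ ---1,-11-,1-1-
E = {---1, 1-1-}

2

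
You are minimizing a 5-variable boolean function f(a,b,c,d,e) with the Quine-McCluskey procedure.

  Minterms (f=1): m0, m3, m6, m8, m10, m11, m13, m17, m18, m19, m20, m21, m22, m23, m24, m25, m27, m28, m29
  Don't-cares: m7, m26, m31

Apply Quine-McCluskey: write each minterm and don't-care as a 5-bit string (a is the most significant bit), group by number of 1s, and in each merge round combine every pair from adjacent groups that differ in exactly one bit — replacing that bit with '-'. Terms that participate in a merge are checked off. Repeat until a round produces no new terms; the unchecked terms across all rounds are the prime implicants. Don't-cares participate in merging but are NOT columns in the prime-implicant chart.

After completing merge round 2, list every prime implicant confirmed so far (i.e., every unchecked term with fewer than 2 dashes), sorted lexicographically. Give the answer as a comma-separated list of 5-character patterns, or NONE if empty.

-1101, 0-000

Round 0: 00000✓ 00011✓ 00110✓ 00111✓ 01000✓ 01010✓ 01011✓ 01101✓ 10001✓ 10010✓ 10011✓ 10100✓ 10101✓ 10110✓ 10111✓ 11000✓ 11001✓ 11010✓ 11011✓ 11100✓ 11101✓ 11111✓
Round 1: -0011✓ -0110✓ -0111✓ -1000✓ -1010✓ -1011✓ -1101 0-000 0-011✓ 00-11✓ 0011-✓ 010-0✓ 0101-✓ 1-001✓ 1-010✓ 1-011✓ 1-100✓ 1-101✓ 1-111✓ 10-01✓ 10-10✓ 10-11✓ 100-1✓ 1001-✓ 101-0✓ 101-1✓ 1010-✓ 1011-✓ 11-00✓ 11-01✓ 11-11✓ 110-0✓ 110-1✓ 1100-✓ 1101-✓ 111-1✓ 1110-✓
Round 2: --011 -0-11 -011- -10-0 -101- 1--01✓ 1--11✓ 1-0-1✓ 1-01- 1-1-1✓ 1-10- 10--1✓ 10-1- 101-- 11--1✓ 11-0- 110--
Round 3: 1---1
PIs = {--011, -0-11, -011-, -10-0, -101-, -1101, 0-000, 1---1, 1-01-, 1-10-, 10-1-, 101--, 11-0-, 110--}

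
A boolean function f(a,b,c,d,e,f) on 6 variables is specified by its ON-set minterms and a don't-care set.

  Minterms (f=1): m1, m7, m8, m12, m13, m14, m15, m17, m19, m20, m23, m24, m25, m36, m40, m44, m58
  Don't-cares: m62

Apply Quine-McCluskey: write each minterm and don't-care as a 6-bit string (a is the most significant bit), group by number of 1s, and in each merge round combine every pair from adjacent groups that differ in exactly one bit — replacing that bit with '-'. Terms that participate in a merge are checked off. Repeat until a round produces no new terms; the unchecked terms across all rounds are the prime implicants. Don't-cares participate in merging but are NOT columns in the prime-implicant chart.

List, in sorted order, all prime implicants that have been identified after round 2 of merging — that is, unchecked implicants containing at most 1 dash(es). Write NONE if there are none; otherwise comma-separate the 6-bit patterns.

[col 0] 000001*, 000111*, 001000*, 001100*, 001101*, 001110*, 001111*, 010001*, 010011*, 010100, 010111*, 011000*, 011001*, 100100*, 101000*, 101100*, 111010*, 111110*
[col 1] -01000*, -01100*, 0-0001, 0-0111, 0-1000, 00-111, 001-00*, 0011-0*, 0011-1*, 00110-*, 00111-*, 01-001, 010-11, 0100-1, 01100-, 10-100, 101-00*, 111-10
[col 2] -01-00, 0011--
Prime implicants: -01-00, 0-0001, 0-0111, 0-1000, 00-111, 0011--, 01-001, 010-11, 0100-1, 010100, 01100-, 10-100, 111-10

0-0001, 0-0111, 0-1000, 00-111, 01-001, 010-11, 0100-1, 010100, 01100-, 10-100, 111-10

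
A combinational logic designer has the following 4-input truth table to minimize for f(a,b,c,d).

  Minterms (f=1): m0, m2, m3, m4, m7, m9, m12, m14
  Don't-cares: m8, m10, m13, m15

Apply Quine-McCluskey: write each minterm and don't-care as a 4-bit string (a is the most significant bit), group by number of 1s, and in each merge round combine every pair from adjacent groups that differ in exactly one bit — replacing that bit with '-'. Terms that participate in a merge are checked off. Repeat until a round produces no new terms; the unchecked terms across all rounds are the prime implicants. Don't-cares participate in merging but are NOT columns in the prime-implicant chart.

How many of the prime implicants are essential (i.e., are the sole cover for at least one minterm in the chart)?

size-2^0 implicants → 0000(✓)  0010(✓)  0011(✓)  0100(✓)  0111(✓)  1000(✓)  1001(✓)  1010(✓)  1100(✓)  1101(✓)  1110(✓)  1111(✓)
size-2^1 implicants → -000(✓)  -010(✓)  -100(✓)  -111  0-00(✓)  0-11  00-0(✓)  001-  1-00(✓)  1-01(✓)  1-10(✓)  10-0(✓)  100-(✓)  11-0(✓)  11-1(✓)  110-(✓)  111-(✓)
size-2^2 implicants → --00  -0-0  1--0  1-0-  11--
Unchecked terms (primes): --00, -0-0, -111, 0-11, 001-, 1--0, 1-0-, 11--
Minterm coverage:
  m0 ⊆ --00,-0-0
  m2 ⊆ -0-0,001-
  m3 ⊆ 0-11,001-
  m4 ⊆ --00 [E]
  m7 ⊆ -111,0-11
  m9 ⊆ 1-0- [E]
  m12 ⊆ --00,1--0,1-0-,11--
  m14 ⊆ 1--0,11--
E = {--00, 1-0-}

2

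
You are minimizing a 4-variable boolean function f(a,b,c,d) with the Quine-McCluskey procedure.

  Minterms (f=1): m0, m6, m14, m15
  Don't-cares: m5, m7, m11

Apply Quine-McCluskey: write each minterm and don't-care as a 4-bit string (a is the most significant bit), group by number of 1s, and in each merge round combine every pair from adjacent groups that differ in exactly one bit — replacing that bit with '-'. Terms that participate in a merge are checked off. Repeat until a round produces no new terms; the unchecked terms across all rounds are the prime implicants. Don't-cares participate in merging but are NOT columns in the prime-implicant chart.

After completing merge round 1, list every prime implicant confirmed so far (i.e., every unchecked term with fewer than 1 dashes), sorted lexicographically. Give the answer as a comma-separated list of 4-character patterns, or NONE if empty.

[col 0] 0000, 0101*, 0110*, 0111*, 1011*, 1110*, 1111*
[col 1] -110*, -111*, 01-1, 011-*, 1-11, 111-*
[col 2] -11-
Prime implicants: -11-, 0000, 01-1, 1-11

0000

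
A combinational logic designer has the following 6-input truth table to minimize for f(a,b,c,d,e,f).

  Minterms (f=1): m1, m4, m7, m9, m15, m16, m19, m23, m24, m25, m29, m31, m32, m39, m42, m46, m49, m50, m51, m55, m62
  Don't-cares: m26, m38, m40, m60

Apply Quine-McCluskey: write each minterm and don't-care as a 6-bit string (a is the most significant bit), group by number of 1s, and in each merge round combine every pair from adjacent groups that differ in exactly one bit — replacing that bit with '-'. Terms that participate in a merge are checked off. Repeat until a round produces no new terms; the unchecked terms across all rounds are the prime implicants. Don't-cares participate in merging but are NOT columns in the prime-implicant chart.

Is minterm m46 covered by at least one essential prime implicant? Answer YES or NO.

NO

size-2^0 implicants → 000001(✓)  000100  000111(✓)  001001(✓)  001111(✓)  010000(✓)  010011(✓)  010111(✓)  011000(✓)  011001(✓)  011010(✓)  011101(✓)  011111(✓)  100000(✓)  100110(✓)  100111(✓)  101000(✓)  101010(✓)  101110(✓)  110001(✓)  110010(✓)  110011(✓)  110111(✓)  111100(✓)  111110(✓)
size-2^1 implicants → -00111(✓)  -10011(✓)  -10111(✓)  0-0111(✓)  0-1001  0-1111(✓)  00-001  00-111(✓)  01-000  01-111(✓)  010-11(✓)  011-01  0110-0  01100-  0111-1  1-0111(✓)  1-1110  10-000  10-110  10011-  101-10  1010-0  110-11(✓)  1100-1  11001-  1111-0
size-2^2 implicants → --0111  -10-11  0--111
Unchecked terms (primes): --0111, -10-11, 0--111, 0-1001, 00-001, 000100, 01-000, 011-01, 0110-0, 01100-, 0111-1, 1-1110, 10-000, 10-110, 10011-, 101-10, 1010-0, 1100-1, 11001-, 1111-0
Minterm coverage:
  m1 ⊆ 00-001 [E]
  m4 ⊆ 000100 [E]
  m7 ⊆ --0111,0--111
  m9 ⊆ 0-1001,00-001
  m15 ⊆ 0--111 [E]
  m16 ⊆ 01-000 [E]
  m19 ⊆ -10-11 [E]
  m23 ⊆ --0111,-10-11,0--111
  m24 ⊆ 01-000,0110-0,01100-
  m25 ⊆ 0-1001,011-01,01100-
  m29 ⊆ 011-01,0111-1
  m31 ⊆ 0--111,0111-1
  m32 ⊆ 10-000 [E]
  m39 ⊆ --0111,10011-
  m42 ⊆ 101-10,1010-0
  m46 ⊆ 1-1110,10-110,101-10
  m49 ⊆ 1100-1 [E]
  m50 ⊆ 11001- [E]
  m51 ⊆ -10-11,1100-1,11001-
  m55 ⊆ --0111,-10-11
  m62 ⊆ 1-1110,1111-0
E = {-10-11, 0--111, 00-001, 000100, 01-000, 10-000, 1100-1, 11001-}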